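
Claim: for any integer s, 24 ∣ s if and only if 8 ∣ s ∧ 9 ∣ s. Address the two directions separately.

Only the reverse direction holds.

Forward direction. This fails: take s = 24. Certainly 24 ∣ 24, but 9 ∤ 24.

Converse. Suppose 8 ∣ s and 9 ∣ s. Any common multiple of 8 and 9 is a multiple of their lcm; here gcd(8, 9) = 1, so lcm(8, 9) = 8·9 = 72, so 72 ∣ s. Since 24 ∣ 72, it follows that 24 ∣ s.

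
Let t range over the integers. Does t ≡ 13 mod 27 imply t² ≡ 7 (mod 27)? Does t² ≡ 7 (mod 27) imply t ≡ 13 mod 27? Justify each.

(⇒) holds; (⇐) fails.

(⟹) Suppose t ≡ 13 mod 27. Write t = 27j + 13. Then (27j + 13)² = 729j² + 702j + 169 = 27(27j² + 26j + 6) + 7, so t² ≡ 7 (mod 27).

(⟸) This fails: take t = 14. Then 14² = 196 ≡ 7 (mod 27), yet 14 ≡ 14 (mod 27), not 13.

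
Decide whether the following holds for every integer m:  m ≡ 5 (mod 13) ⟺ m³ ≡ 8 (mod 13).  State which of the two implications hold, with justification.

Only the forward implication holds.

(⟸) This fails: take m = 2. Then 2³ = 8 ≡ 8 (mod 13), yet 2 ≡ 2 (mod 13), not 5.

(⟹) Suppose m ≡ 5 (mod 13). Write m = 13j + 5. Then (13j + 5)³ = 2197j³ + 2535j² + 975j + 125 = 13(169j³ + 195j² + 75j + 9) + 8, so m³ ≡ 8 (mod 13).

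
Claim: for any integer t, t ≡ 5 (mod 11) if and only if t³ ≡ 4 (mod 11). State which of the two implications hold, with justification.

(⟹) Suppose t ≡ 5 (mod 11). Write t = 11j + 5. Then (11j + 5)³ = 1331j³ + 1815j² + 825j + 125 = 11(121j³ + 165j² + 75j + 11) + 4, so t³ ≡ 4 (mod 11).

(⟸) Conversely, suppose t³ ≡ 4 (mod 11). The only residue r in {0, …, 10} with r³ ≡ 4 (mod 11) is r = 5, so t ≡ 5 (mod 11).

Both implications hold.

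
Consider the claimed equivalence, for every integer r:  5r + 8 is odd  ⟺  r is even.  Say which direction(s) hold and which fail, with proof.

Neither implication holds.

(→) This fails: r = 1 gives 5r + 8 = 13, which is odd, but 1 is odd, not even.

(←) This also fails: r = 6 is even, but 5r + 8 = 38 is even, not odd.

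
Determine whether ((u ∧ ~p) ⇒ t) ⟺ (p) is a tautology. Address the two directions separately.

(⇐) Assume the antecedent. If p is true, (u ∧ ~p) ⇒ t reduces to true regardless of the other variables. If p is false, the antecedent cannot hold. Either way (u ∧ ~p) ⇒ t holds.

(⇒) This fails. Under p = F, u = F, t = F, the left side is true but the right side is false.

Only the reverse direction holds.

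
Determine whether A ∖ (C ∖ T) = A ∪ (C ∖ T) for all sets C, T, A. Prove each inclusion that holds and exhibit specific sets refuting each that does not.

The sets are not equal: only the forward inclusion holds.

Forward inclusion. Let x ∈ A ∖ (C ∖ T). Then either x ∈ A and x ∉ C, T; or x ∈ T ∩ A and x ∉ C; or x ∈ C ∩ T ∩ A. In each case x ∈ A ∪ (C ∖ T), so A ∖ (C ∖ T) ⊆ A ∪ (C ∖ T).

Reverse inclusion. This inclusion fails. Take C = {1}, T = ∅, A = ∅; then 1 ∈ A ∪ (C ∖ T) but 1 ∉ A ∖ (C ∖ T).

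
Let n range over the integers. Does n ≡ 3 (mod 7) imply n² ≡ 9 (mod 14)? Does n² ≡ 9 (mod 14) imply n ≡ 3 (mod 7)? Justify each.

Both directions fail.

(⇒) This fails: take n = 10. Then 10 ≡ 3 (mod 7), but 10² = 100 ≡ 2 (mod 14), not 9.

(⇐) This fails: take n = 11. Then 11² = 121 ≡ 9 (mod 14), yet 11 ≡ 4 (mod 7), not 3.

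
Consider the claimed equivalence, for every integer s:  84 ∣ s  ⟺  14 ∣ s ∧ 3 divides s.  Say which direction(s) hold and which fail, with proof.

Forward direction. If 84 ∣ s, write s = 84q. Since 84 = 6·14, s = 14·(6q), so 14 ∣ s; and since 84 = 28·3, s = 3·(28q), so 3 ∣ s.

Converse. This fails: take s = 42. Both 14 ∣ 42 and 3 ∣ 42, yet 42 is not a multiple of 84 (since 42 = 0·84 + 42), so 84 ∤ 42.

The forward direction holds; the converse fails.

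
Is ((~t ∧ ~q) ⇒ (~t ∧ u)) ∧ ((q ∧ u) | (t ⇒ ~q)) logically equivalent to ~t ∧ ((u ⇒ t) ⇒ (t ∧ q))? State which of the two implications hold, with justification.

(→) This fails. Under t = T, u = F, q = F, the left side is true but the right side is false.

(←) Assume the antecedent. If t is true, the antecedent cannot hold. If t is false, the antecedent forces (t = F, u = T, q = F) or (t = F, u = T, q = T), and the consequent holds there. Either way the consequent holds.

Not equivalent: only (⇐) holds.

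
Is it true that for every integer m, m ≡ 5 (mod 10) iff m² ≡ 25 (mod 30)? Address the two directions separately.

[⇒] This fails: take m = 15. Then 15 ≡ 5 (mod 10), but 15² = 225 ≡ 15 (mod 30), not 25.

[⇐] Conversely, the residues r modulo 30 with r² ≡ 25 (mod 30) are exactly {5, 25}, and each is ≡ 5 (mod 10).

Only the converse holds.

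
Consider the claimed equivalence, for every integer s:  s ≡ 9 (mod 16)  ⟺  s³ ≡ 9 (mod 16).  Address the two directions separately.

Both directions hold.

(⟹) Suppose s ≡ 9 (mod 16). Write s = 16j + 9. Then (16j + 9)³ = 4096j³ + 6912j² + 3888j + 729 = 16(256j³ + 432j² + 243j + 45) + 9, so s³ ≡ 9 (mod 16).

(⟸) Conversely, suppose s³ ≡ 9 (mod 16). The only residue r in {0, …, 15} with r³ ≡ 9 (mod 16) is r = 9, so s ≡ 9 (mod 16).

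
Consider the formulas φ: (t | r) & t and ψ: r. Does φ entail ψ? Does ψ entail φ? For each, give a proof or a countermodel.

(⟹) This fails. Under r = F, t = T, the left side is true but the right side is false.

(⟸) This fails. Under r = T, t = F, the left side is false but the right side is true.

Neither implication holds.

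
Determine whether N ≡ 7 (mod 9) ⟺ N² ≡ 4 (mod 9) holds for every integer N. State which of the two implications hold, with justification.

Not equivalent: only (⇒) holds.

[⇒] Suppose N ≡ 7 (mod 9). Write N = 9j + 7. Then (9j + 7)² = 81j² + 126j + 49 = 9(9j² + 14j + 5) + 4, so N² ≡ 4 (mod 9).

[⇐] This fails: take N = 2. Then 2² = 4 ≡ 4 (mod 9), yet 2 ≡ 2 (mod 9), not 7.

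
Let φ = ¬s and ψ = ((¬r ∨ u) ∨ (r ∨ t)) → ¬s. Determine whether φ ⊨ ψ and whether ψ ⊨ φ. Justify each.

(→) Assume the antecedent. If s is true, the antecedent cannot hold. If s is false, ((¬r ∨ u) ∨ (r ∨ t)) → ¬s reduces to true regardless of the other variables. Either way ((¬r ∨ u) ∨ (r ∨ t)) → ¬s holds.

(←) Assume the antecedent. If s is true, the antecedent cannot hold. If s is false, ¬s reduces to true regardless of the other variables. Either way ¬s holds.

Both directions hold; the statement is true.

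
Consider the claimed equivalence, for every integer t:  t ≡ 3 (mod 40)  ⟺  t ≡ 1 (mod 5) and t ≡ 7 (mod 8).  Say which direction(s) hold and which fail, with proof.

[⇒] This fails: t = 3 gives 3 ≡ 3 (mod 40) but 3 ≡ 3 (mod 5), so the conjunction on the right does not hold.

[⇐] This fails: t = 31 satisfies both congruences on the right (31 ≡ 1 mod 5 and 31 ≡ 7 mod 8) yet 31 ≡ 31 (mod 40), not 3.

Neither direction holds.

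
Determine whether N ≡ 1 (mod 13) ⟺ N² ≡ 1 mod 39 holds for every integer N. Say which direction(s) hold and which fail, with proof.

(⇒) fails and (⇐) fails.

(⇒) This fails: take N = 27. Then 27 ≡ 1 (mod 13), but 27² = 729 ≡ 27 (mod 39), not 1.

(⇐) This fails: take N = 25. Then 25² = 625 ≡ 1 (mod 39), yet 25 ≡ 12 (mod 13), not 1.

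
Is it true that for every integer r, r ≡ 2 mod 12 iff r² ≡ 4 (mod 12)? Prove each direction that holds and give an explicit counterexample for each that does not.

Converse. This fails: take r = 4. Then 4² = 16 ≡ 4 (mod 12), yet 4 ≡ 4 (mod 12), not 2.

Forward direction. Suppose r ≡ 2 mod 12. Write r = 12j + 2. Then (12j + 2)² = 144j² + 48j + 4 = 12(12j² + 4j) + 4, so r² ≡ 4 (mod 12).

(⇒) holds; (⇐) fails.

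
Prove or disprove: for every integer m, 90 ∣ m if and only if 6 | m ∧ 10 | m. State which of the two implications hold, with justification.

(⇒) If 90 ∣ m, write m = 90q. Since 90 = 15·6, m = 6·(15q), so 6 ∣ m; and since 90 = 9·10, m = 10·(9q), so 10 ∣ m.

(⇐) This fails: take m = 30. Both 6 ∣ 30 and 10 ∣ 30, yet 30 is not a multiple of 90 (since 30 = 0·90 + 30), so 90 ∤ 30.

(⇒) holds; (⇐) fails.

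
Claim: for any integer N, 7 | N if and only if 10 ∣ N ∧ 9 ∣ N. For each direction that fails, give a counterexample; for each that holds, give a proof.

Both directions fail.

(⇒) This fails: take N = 7. Certainly 7 ∣ 7, but 10 ∤ 7.

(⇐) This fails: take N = 90. Both 10 ∣ 90 and 9 ∣ 90, yet 90 is not a multiple of 7 (since 90 = 12·7 + 6), so 7 ∤ 90.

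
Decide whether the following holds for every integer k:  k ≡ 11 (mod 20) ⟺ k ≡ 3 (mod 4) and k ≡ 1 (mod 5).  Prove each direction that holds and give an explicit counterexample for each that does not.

Forward direction. Suppose k ≡ 11 (mod 20); write k = 20j + 11. Since 4 ∣ 20, reducing mod 4 gives k ≡ 11 ≡ 3 (mod 4); since 5 ∣ 20, reducing mod 5 gives k ≡ 11 ≡ 1 (mod 5).

Converse. If k ≡ 3 (mod 4) and k ≡ 1 (mod 5), then by the Chinese remainder theorem k ≡ 11 (mod 20). This is exactly k ≡ 11 (mod 20).

Both directions hold.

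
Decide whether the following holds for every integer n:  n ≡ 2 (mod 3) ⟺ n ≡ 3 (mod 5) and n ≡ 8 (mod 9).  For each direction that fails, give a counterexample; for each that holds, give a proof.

(⟹) This fails: n = 32 gives 32 ≡ 2 (mod 3) but 32 ≡ 2 (mod 5), so the conjunction on the right does not hold.

(⟸) Conversely, if n ≡ 3 (mod 5) and n ≡ 8 (mod 9), then by the Chinese remainder theorem n ≡ 8 (mod 45). Since 8 ≡ 2 (mod 3) and 3 ∣ 45, we get n ≡ 2 (mod 3).

Only the reverse direction holds.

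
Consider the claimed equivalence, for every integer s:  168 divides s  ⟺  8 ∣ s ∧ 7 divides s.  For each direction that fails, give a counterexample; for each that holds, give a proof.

(→) If 168 ∣ s, write s = 168q. Since 168 = 21·8, s = 8·(21q), so 8 ∣ s; and since 168 = 24·7, s = 7·(24q), so 7 ∣ s.

(←) This fails: take s = 56. Both 8 ∣ 56 and 7 ∣ 56, yet 56 is not a multiple of 168 (since 56 = 0·168 + 56), so 168 ∤ 56.

The forward direction holds; the converse fails.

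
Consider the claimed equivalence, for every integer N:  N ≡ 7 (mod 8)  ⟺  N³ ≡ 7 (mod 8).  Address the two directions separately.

Equivalent; both directions hold.

[⇒] Suppose N ≡ 7 (mod 8). Write N = 8j + 7. Then (8j + 7)³ = 512j³ + 1344j² + 1176j + 343 = 8(64j³ + 168j² + 147j + 42) + 7, so N³ ≡ 7 (mod 8).

[⇐] Conversely, suppose N³ ≡ 7 (mod 8). The only residue r in {0, …, 7} with r³ ≡ 7 (mod 8) is r = 7, so N ≡ 7 (mod 8).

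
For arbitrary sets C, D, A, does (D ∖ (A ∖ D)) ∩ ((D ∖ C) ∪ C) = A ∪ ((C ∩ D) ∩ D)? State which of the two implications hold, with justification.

Neither inclusion holds.

Forward inclusion. This inclusion fails. Take C = ∅, D = {1}, A = ∅; then 1 ∈ (D ∖ (A ∖ D)) ∩ ((D ∖ C) ∪ C) but 1 ∉ A ∪ ((C ∩ D) ∩ D).

Reverse inclusion. This inclusion fails. Take C = ∅, D = ∅, A = {1}; then 1 ∈ A ∪ ((C ∩ D) ∩ D) but 1 ∉ (D ∖ (A ∖ D)) ∩ ((D ∖ C) ∪ C).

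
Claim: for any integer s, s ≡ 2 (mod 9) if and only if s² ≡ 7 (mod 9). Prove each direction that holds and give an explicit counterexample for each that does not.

(⇒) This fails: take s = 2. Then 2 ≡ 2 (mod 9), but 2² = 4 ≡ 4 (mod 9), not 7.

(⇐) This fails: take s = 4. Then 4² = 16 ≡ 7 (mod 9), yet 4 ≡ 4 (mod 9), not 2.

Neither implication holds.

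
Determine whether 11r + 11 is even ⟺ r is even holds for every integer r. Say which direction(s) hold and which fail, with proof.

[⇒] This fails: r = 3 gives 11r + 11 = 44, which is even, but 3 is odd, not even.

[⇐] This also fails: r = 6 is even, but 11r + 11 = 77 is odd, not even.

Both directions fail.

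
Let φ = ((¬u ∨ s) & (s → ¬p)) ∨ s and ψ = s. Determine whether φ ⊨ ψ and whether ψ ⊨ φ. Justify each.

[⇒] This fails. Under p = F, u = F, s = F, the left side is true but the right side is false.

[⇐] Assume the antecedent. If p is true, the antecedent forces (p = T, u = F, s = T) or (p = T, u = T, s = T), and ((¬u ∨ s) & (s → ¬p)) ∨ s holds there. If p is false, the antecedent forces (p = F, u = F, s = T) or (p = F, u = T, s = T), and ((¬u ∨ s) & (s → ¬p)) ∨ s holds there. Either way ((¬u ∨ s) & (s → ¬p)) ∨ s holds.

Only the converse holds.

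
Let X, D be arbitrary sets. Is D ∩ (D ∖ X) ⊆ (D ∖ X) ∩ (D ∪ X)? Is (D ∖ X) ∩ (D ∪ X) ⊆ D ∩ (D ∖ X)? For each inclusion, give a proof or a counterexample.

The two sets are equal.

(⟹) Let x ∈ D ∩ (D ∖ X). Then x ∈ D and x ∉ X, from which x ∈ (D ∖ X) ∩ (D ∪ X).

(⟸) Let x ∈ (D ∖ X) ∩ (D ∪ X). Then x ∈ D and x ∉ X, from which x ∈ D ∩ (D ∖ X).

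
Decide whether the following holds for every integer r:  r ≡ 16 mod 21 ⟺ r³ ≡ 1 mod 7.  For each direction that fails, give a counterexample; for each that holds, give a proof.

(⇒) Suppose r ≡ 16 (mod 21). Then r³ ≡ 16³ = 4096 (mod 21), and since 7 ∣ 21, also r³ ≡ 1 (mod 7).

(⇐) This fails: take r = 1. Then 1³ = 1 ≡ 1 (mod 7), yet 1 ≡ 1 (mod 21), not 16.

Only the forward direction holds.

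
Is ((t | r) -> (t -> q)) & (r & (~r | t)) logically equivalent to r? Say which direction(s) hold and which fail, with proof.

Forward direction. Assume the antecedent. If r is true, r reduces to true regardless of the other variables. If r is false, the antecedent cannot hold. Either way r holds.

Converse. This fails. Under r = T, t = F, q = F, the left side is false but the right side is true.

The forward direction holds; the converse fails.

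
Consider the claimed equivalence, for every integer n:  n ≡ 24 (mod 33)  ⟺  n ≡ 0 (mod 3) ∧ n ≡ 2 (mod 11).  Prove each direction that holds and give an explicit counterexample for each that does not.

The biconditional holds.

(→) Suppose n ≡ 24 (mod 33); write n = 33j + 24. Since 3 ∣ 33, reducing mod 3 gives n ≡ 24 ≡ 0 (mod 3); since 11 ∣ 33, reducing mod 11 gives n ≡ 24 ≡ 2 (mod 11).

(←) Conversely, if n ≡ 0 (mod 3) and n ≡ 2 (mod 11), then by the Chinese remainder theorem n ≡ 24 (mod 33). This is exactly n ≡ 24 (mod 33).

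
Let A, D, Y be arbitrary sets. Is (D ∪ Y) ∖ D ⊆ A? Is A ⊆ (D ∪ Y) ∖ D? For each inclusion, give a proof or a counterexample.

Both inclusions fail.

(⟹) This inclusion fails. Take A = ∅, D = ∅, Y = {1}; then 1 ∈ (D ∪ Y) ∖ D but 1 ∉ A.

(⟸) This inclusion fails. Take A = {1}, D = ∅, Y = ∅; then 1 ∈ A but 1 ∉ (D ∪ Y) ∖ D.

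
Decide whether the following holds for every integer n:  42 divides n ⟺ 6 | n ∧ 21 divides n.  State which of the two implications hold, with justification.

(⇒) If 42 ∣ n, write n = 42q. Since 42 = 7·6, n = 6·(7q), so 6 ∣ n; and since 42 = 2·21, n = 21·(2q), so 21 ∣ n.

(⇐) Suppose 6 ∣ n and 21 ∣ n. Any common multiple of 6 and 21 is a multiple of their lcm; here lcm(6, 21) = 6·21/gcd(6, 21) = 126/3 = 42, so 42 ∣ n.

Both implications hold.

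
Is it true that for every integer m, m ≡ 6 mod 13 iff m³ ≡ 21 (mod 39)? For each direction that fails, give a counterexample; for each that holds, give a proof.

(⇒) fails and (⇐) fails.

(→) This fails: take m = 19. Then 19 ≡ 6 (mod 13), but 19³ = 6859 ≡ 34 (mod 39), not 21.

(←) This fails: take m = 15. Then 15³ = 3375 ≡ 21 (mod 39), yet 15 ≡ 2 (mod 13), not 6.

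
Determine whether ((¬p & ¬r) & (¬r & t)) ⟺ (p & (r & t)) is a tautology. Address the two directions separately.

(⇒) fails and (⇐) fails.

[⇒] This fails. Under p = F, r = F, t = T, the left side is true but the right side is false.

[⇐] This fails. Under p = T, r = T, t = T, the left side is false but the right side is true.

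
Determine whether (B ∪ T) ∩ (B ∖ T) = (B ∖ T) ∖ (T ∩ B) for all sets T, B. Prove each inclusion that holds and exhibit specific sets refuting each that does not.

(⊆) Let x ∈ (B ∪ T) ∩ (B ∖ T). Then x ∈ B and x ∉ T, from which x ∈ (B ∖ T) ∖ (T ∩ B).

(⊇) Let x ∈ (B ∖ T) ∖ (T ∩ B). Then x ∈ B and x ∉ T, from which x ∈ (B ∪ T) ∩ (B ∖ T).

The two sets are equal.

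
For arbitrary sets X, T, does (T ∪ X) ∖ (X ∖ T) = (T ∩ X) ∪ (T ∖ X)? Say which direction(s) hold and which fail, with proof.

The two sets are equal.

(⟹) Let x ∈ (T ∪ X) ∖ (X ∖ T). Then either x ∈ T and x ∉ X; or x ∈ X ∩ T. In each case x ∈ (T ∩ X) ∪ (T ∖ X), so (T ∪ X) ∖ (X ∖ T) ⊆ (T ∩ X) ∪ (T ∖ X).

(⟸) Let x ∈ (T ∩ X) ∪ (T ∖ X). Then either x ∈ T and x ∉ X; or x ∈ X ∩ T. In each case x ∈ (T ∪ X) ∖ (X ∖ T), so (T ∩ X) ∪ (T ∖ X) ⊆ (T ∪ X) ∖ (X ∖ T).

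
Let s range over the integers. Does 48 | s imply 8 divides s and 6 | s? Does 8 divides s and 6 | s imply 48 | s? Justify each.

Only the forward direction holds.

(⇒) If 48 ∣ s, write s = 48q. Since 48 = 6·8, s = 8·(6q), so 8 ∣ s; and since 48 = 8·6, s = 6·(8q), so 6 ∣ s.

(⇐) This fails: take s = 24. Both 8 ∣ 24 and 6 ∣ 24, yet 24 is not a multiple of 48 (since 24 = 0·48 + 24), so 48 ∤ 24.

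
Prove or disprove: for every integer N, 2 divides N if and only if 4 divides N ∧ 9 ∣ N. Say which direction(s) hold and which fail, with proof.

[⇐] Suppose 4 ∣ N and 9 ∣ N. Any common multiple of 4 and 9 is a multiple of their lcm; here gcd(4, 9) = 1, so lcm(4, 9) = 4·9 = 36, so 36 ∣ N. Since 2 ∣ 36, it follows that 2 ∣ N.

[⇒] This fails: take N = 2. Certainly 2 ∣ 2, but 4 ∤ 2.

Only the reverse direction holds.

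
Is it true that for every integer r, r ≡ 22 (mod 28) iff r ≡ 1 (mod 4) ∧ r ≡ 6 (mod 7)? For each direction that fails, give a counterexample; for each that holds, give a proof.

Both directions fail.

(⟹) This fails: r = 22 gives 22 ≡ 22 (mod 28) but 22 ≡ 2 (mod 4), so the conjunction on the right does not hold.

(⟸) This fails: r = 13 satisfies both congruences on the right (13 ≡ 1 mod 4 and 13 ≡ 6 mod 7) yet 13 ≡ 13 (mod 28), not 22.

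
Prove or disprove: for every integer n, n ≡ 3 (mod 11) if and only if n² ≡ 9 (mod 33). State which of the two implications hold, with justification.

(⇒) This fails: take n = 14. Then 14 ≡ 3 (mod 11), but 14² = 196 ≡ 31 (mod 33), not 9.

(⇐) This fails: take n = 30. Then 30² = 900 ≡ 9 (mod 33), yet 30 ≡ 8 (mod 11), not 3.

Neither direction holds.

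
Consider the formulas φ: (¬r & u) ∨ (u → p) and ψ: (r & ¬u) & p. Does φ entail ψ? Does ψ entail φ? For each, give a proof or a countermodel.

(⟹) This fails. Under r = F, u = F, p = F, the left side is true but the right side is false.

(⟸) Assume the antecedent. If r is true, the antecedent forces (r = T, u = F, p = T), and (¬r & u) ∨ (u → p) holds there. If r is false, the antecedent cannot hold. Either way (¬r & u) ∨ (u → p) holds.

Not equivalent: only (⇐) holds.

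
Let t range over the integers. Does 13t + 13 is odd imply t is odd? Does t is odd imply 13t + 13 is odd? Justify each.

(⟹) This fails: t = 2 gives 13t + 13 = 39, which is odd, but 2 is even, not odd.

(⟸) This also fails: t = 1 is odd, but 13t + 13 = 26 is even, not odd.

(⇒) fails and (⇐) fails.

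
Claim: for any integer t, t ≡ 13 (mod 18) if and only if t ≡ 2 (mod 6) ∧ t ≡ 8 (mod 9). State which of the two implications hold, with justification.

Both directions fail.

Forward direction. This fails: t = 13 gives 13 ≡ 13 (mod 18) but 13 ≡ 1 (mod 6), so the conjunction on the right does not hold.

Converse. This fails: t = 8 satisfies both congruences on the right (8 ≡ 2 mod 6 and 8 ≡ 8 mod 9) yet 8 ≡ 8 (mod 18), not 13.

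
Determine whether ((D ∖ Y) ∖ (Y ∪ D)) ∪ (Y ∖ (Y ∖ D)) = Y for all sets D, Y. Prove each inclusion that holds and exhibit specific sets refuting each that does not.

Only the forward inclusion holds.

(⟹) Let x ∈ ((D ∖ Y) ∖ (Y ∪ D)) ∪ (Y ∖ (Y ∖ D)). Then x ∈ D ∩ Y, from which x ∈ Y.

(⟸) This inclusion fails. Take D = ∅, Y = {1}; then 1 ∈ Y but 1 ∉ ((D ∖ Y) ∖ (Y ∪ D)) ∪ (Y ∖ (Y ∖ D)).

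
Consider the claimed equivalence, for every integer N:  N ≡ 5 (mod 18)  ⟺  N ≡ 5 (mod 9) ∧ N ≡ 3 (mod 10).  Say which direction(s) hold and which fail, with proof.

Converse. If N ≡ 5 (mod 9) and N ≡ 3 (mod 10), then by the Chinese remainder theorem N ≡ 23 (mod 90). Since 23 ≡ 5 (mod 18) and 18 ∣ 90, we get N ≡ 5 (mod 18).

Forward direction. This fails: N = 5 gives 5 ≡ 5 (mod 18) but 5 ≡ 5 (mod 10), so the conjunction on the right does not hold.

The forward direction fails; the converse holds.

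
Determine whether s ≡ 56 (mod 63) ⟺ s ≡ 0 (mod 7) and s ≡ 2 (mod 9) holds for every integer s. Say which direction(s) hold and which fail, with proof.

(⇒) Suppose s ≡ 56 (mod 63); write s = 63j + 56. Since 7 ∣ 63, reducing mod 7 gives s ≡ 56 ≡ 0 (mod 7); since 9 ∣ 63, reducing mod 9 gives s ≡ 56 ≡ 2 (mod 9).

(⇐) Conversely, if s ≡ 0 (mod 7) and s ≡ 2 (mod 9), then by the Chinese remainder theorem s ≡ 56 (mod 63). This is exactly s ≡ 56 (mod 63).

Both directions hold.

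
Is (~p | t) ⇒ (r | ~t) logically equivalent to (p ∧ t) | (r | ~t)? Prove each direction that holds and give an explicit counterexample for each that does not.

Forward direction. Assume the antecedent. If r is true, (p ∧ t) | (r | ~t) reduces to true regardless of the other variables. If r is false, the antecedent forces (p = F, r = F, t = F) or (p = T, r = F, t = F), and (p ∧ t) | (r | ~t) holds there. Either way (p ∧ t) | (r | ~t) holds.

Converse. This fails. Under p = T, r = F, t = T, the left side is false but the right side is true.

Not equivalent: only (⇒) holds.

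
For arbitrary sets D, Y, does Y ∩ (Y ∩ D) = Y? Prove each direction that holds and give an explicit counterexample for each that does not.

(⊆) Let x ∈ Y ∩ (Y ∩ D). Then x ∈ D ∩ Y, from which x ∈ Y.

(⊇) This inclusion fails. Take D = ∅, Y = {1}; then 1 ∈ Y but 1 ∉ Y ∩ (Y ∩ D).

The sets are not equal: only the forward inclusion holds.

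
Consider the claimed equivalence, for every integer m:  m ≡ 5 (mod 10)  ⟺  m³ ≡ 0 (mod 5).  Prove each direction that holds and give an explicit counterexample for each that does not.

The forward direction holds; the converse fails.

Forward direction. Suppose m ≡ 5 (mod 10). Then m³ ≡ 5³ = 125 (mod 10), and since 5 ∣ 10, also m³ ≡ 0 (mod 5).

Converse. This fails: take m = 0. Then 0³ = 0 ≡ 0 (mod 5), yet 0 ≡ 0 (mod 10), not 5.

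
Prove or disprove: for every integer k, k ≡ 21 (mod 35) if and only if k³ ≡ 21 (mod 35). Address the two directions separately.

[⇒] Suppose k ≡ 21 (mod 35). Write k = 35j + 21. Then (35j + 21)³ = 42875j³ + 77175j² + 46305j + 9261 = 35(1225j³ + 2205j² + 1323j + 264) + 21, so k³ ≡ 21 (mod 35).

[⇐] Conversely, suppose k³ ≡ 21 (mod 35). The only residue r in {0, …, 34} with r³ ≡ 21 (mod 35) is r = 21, so k ≡ 21 (mod 35).

Equivalent; both directions hold.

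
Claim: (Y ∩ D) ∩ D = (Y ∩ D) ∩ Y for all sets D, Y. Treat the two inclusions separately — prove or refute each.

Both inclusions hold; the sets are equal.

(⊇) Let x ∈ (Y ∩ D) ∩ Y. Then x ∈ D ∩ Y, from which x ∈ (Y ∩ D) ∩ D.

(⊆) Let x ∈ (Y ∩ D) ∩ D. Then x ∈ D ∩ Y, from which x ∈ (Y ∩ D) ∩ Y.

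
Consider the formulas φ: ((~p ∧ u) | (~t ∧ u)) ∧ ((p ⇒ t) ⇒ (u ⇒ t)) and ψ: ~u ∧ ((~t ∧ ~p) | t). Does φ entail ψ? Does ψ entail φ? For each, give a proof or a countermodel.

[⇒] This fails. Under p = T, t = F, u = T, the left side is true but the right side is false.

[⇐] This fails. Under p = F, t = F, u = F, the left side is false but the right side is true.

Neither direction holds.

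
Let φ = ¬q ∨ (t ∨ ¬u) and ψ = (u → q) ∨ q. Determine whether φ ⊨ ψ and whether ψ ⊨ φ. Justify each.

Neither direction holds.

(⟹) This fails. Under t = F, u = T, q = F, the left side is true but the right side is false.

(⟸) This fails. Under t = F, u = T, q = T, the left side is false but the right side is true.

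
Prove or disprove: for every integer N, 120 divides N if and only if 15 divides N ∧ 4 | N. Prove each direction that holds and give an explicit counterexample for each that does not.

(→) If 120 ∣ N, write N = 120q. Since 120 = 8·15, N = 15·(8q), so 15 ∣ N; and since 120 = 30·4, N = 4·(30q), so 4 ∣ N.

(←) This fails: take N = 60. Both 15 ∣ 60 and 4 ∣ 60, yet 60 is not a multiple of 120 (since 60 = 0·120 + 60), so 120 ∤ 60.

Only the forward implication holds.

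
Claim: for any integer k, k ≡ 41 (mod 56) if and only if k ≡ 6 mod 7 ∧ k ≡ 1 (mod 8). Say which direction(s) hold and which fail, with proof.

(⇐) If k ≡ 6 (mod 7) and k ≡ 1 (mod 8), then by the Chinese remainder theorem k ≡ 41 (mod 56). This is exactly k ≡ 41 (mod 56).

(⇒) Suppose k ≡ 41 (mod 56); write k = 56j + 41. Since 7 ∣ 56, reducing mod 7 gives k ≡ 41 ≡ 6 (mod 7); since 8 ∣ 56, reducing mod 8 gives k ≡ 41 ≡ 1 (mod 8).

Equivalent; both directions hold.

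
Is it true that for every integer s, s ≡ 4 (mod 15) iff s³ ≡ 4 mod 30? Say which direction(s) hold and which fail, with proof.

The forward direction fails; the converse holds.

(⟹) This fails: take s = 19. Then 19 ≡ 4 (mod 15), but 19³ = 6859 ≡ 19 (mod 30), not 4.

(⟸) Conversely, the residues r modulo 30 with r³ ≡ 4 (mod 30) are exactly {4}, and each is ≡ 4 (mod 15).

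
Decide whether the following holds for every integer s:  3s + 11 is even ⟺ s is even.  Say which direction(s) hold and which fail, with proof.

(⟹) This fails: s = 7 gives 3s + 11 = 32, which is even, but 7 is odd, not even.

(⟸) This also fails: s = 0 is even, but 3s + 11 = 11 is odd, not even.

Neither direction holds.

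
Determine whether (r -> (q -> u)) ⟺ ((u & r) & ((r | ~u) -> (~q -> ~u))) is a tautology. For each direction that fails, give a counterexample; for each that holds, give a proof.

(⇒) fails; (⇐) holds.

(←) Assume the antecedent. If q is true, the antecedent forces (q = T, r = T, u = T), and r -> (q -> u) holds there. If q is false, the antecedent cannot hold. Either way r -> (q -> u) holds.

(→) This fails. Under q = F, r = F, u = F, the left side is true but the right side is false.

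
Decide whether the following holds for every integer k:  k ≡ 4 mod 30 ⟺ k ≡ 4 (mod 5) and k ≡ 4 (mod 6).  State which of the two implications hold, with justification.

Equivalent; both directions hold.

(→) Suppose k ≡ 4 (mod 30); write k = 30j + 4. Since 5 ∣ 30, reducing mod 5 gives k ≡ 4 (mod 5); since 6 ∣ 30, reducing mod 6 gives k ≡ 4 (mod 6).

(←) Conversely, if k ≡ 4 (mod 5) and k ≡ 4 (mod 6), then by the Chinese remainder theorem k ≡ 4 (mod 30). This is exactly k ≡ 4 (mod 30).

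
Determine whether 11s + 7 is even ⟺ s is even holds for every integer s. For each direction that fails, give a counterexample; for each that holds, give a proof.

(→) This fails: s = 1 gives 11s + 7 = 18, which is even, but 1 is odd, not even.

(←) This also fails: s = 6 is even, but 11s + 7 = 73 is odd, not even.

Neither direction holds.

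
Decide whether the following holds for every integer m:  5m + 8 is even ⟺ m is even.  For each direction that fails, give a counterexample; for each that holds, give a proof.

Both directions hold; the statement is true.

(⇒) Suppose 5m + 8 is even. Since 5 is odd, 5m and m have the same parity, so 5m + 8 ≡ m + 8 (mod 2). As 8 is even, 5m + 8 is even exactly when m is even. Thus m is even.

(⇐) Conversely, suppose m is even; write m = 2j. Then 5m + 8 = 5·(2j) + 8 = 2·5j + 8, which is even.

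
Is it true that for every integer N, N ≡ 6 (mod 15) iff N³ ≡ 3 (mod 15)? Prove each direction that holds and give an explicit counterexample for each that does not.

Both directions fail.

(⇒) This fails: take N = 6. Then 6 ≡ 6 (mod 15), but 6³ = 216 ≡ 6 (mod 15), not 3.

(⇐) This fails: take N = 12. Then 12³ = 1728 ≡ 3 (mod 15), yet 12 ≡ 12 (mod 15), not 6.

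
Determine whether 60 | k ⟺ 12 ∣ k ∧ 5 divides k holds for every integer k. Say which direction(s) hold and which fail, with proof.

Forward direction. If 60 ∣ k, write k = 60q. Since 60 = 5·12, k = 12·(5q), so 12 ∣ k; and since 60 = 12·5, k = 5·(12q), so 5 ∣ k.

Converse. Suppose 12 ∣ k and 5 ∣ k. Any common multiple of 12 and 5 is a multiple of their lcm; here gcd(12, 5) = 1, so lcm(12, 5) = 12·5 = 60, so 60 ∣ k.

Both directions hold; the statement is true.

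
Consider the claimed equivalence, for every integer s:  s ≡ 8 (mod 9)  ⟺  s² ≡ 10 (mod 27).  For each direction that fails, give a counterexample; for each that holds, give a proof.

(⇒) This fails: take s = 17. Then 17 ≡ 8 (mod 9), but 17² = 289 ≡ 19 (mod 27), not 10.

(⇐) This fails: take s = 19. Then 19² = 361 ≡ 10 (mod 27), yet 19 ≡ 1 (mod 9), not 8.

(⇒) fails and (⇐) fails.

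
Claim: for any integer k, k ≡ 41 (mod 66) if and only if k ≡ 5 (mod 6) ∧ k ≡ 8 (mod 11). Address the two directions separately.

Both directions hold; the statement is true.

(←) If k ≡ 5 (mod 6) and k ≡ 8 (mod 11), then by the Chinese remainder theorem k ≡ 41 (mod 66). This is exactly k ≡ 41 (mod 66).

(→) Suppose k ≡ 41 (mod 66); write k = 66j + 41. Since 6 ∣ 66, reducing mod 6 gives k ≡ 41 ≡ 5 (mod 6); since 11 ∣ 66, reducing mod 11 gives k ≡ 41 ≡ 8 (mod 11).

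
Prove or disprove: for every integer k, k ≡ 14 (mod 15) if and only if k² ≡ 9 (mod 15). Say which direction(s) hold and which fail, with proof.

(⇒) fails and (⇐) fails.

Forward direction. This fails: take k = 14. Then 14 ≡ 14 (mod 15), but 14² = 196 ≡ 1 (mod 15), not 9.

Converse. This fails: take k = 3. Then 3² = 9 ≡ 9 (mod 15), yet 3 ≡ 3 (mod 15), not 14.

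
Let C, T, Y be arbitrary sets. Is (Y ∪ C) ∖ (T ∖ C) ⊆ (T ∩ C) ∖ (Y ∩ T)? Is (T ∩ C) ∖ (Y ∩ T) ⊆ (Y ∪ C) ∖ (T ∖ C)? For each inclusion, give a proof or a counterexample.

Only the reverse inclusion holds.

(⊇) Let x ∈ (T ∩ C) ∖ (Y ∩ T). Then x ∈ C ∩ T and x ∉ Y, from which x ∈ (Y ∪ C) ∖ (T ∖ C).

(⊆) This inclusion fails. Take C = {1}, T = ∅, Y = ∅; then 1 ∈ (Y ∪ C) ∖ (T ∖ C) but 1 ∉ (T ∩ C) ∖ (Y ∩ T).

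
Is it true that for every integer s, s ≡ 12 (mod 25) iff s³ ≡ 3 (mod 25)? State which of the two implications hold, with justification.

(→) Suppose s ≡ 12 (mod 25). Write s = 25j + 12. Then (25j + 12)³ = 15625j³ + 22500j² + 10800j + 1728 = 25(625j³ + 900j² + 432j + 69) + 3, so s³ ≡ 3 (mod 25).

(←) Conversely, suppose s³ ≡ 3 (mod 25). The only residue r in {0, …, 24} with r³ ≡ 3 (mod 25) is r = 12, so s ≡ 12 (mod 25).

Equivalent; both directions hold.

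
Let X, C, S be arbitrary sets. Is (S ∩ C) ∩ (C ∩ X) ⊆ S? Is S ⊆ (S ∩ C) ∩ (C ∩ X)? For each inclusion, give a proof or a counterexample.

The sets are not equal: only the forward inclusion holds.

(⊆) Let x ∈ (S ∩ C) ∩ (C ∩ X). Then x ∈ X ∩ C ∩ S, from which x ∈ S.

(⊇) This inclusion fails. Take X = ∅, C = ∅, S = {1}; then 1 ∈ S but 1 ∉ (S ∩ C) ∩ (C ∩ X).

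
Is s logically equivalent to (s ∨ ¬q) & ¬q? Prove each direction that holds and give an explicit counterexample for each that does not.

(→) This fails. Under q = T, s = T, the left side is true but the right side is false.

(←) This fails. Under q = F, s = F, the left side is false but the right side is true.

(⇒) fails and (⇐) fails.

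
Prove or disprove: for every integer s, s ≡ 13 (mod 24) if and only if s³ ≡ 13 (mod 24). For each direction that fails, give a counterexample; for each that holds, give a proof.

The biconditional holds.

[⇐] Suppose s³ ≡ 13 (mod 24). The only residue r in {0, …, 23} with r³ ≡ 13 (mod 24) is r = 13, so s ≡ 13 (mod 24).

[⇒] Suppose s ≡ 13 (mod 24). Write s = 24j + 13. Then (24j + 13)³ = 13824j³ + 22464j² + 12168j + 2197 = 24(576j³ + 936j² + 507j + 91) + 13, so s³ ≡ 13 (mod 24).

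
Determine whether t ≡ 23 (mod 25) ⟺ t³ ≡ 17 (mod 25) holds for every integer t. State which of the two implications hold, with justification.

(⟹) Suppose t ≡ 23 (mod 25). Write t = 25j + 23. Then (25j + 23)³ = 15625j³ + 43125j² + 39675j + 12167 = 25(625j³ + 1725j² + 1587j + 486) + 17, so t³ ≡ 17 (mod 25).

(⟸) Conversely, suppose t³ ≡ 17 (mod 25). The only residue r in {0, …, 24} with r³ ≡ 17 (mod 25) is r = 23, so t ≡ 23 (mod 25).

Both directions hold; the statement is true.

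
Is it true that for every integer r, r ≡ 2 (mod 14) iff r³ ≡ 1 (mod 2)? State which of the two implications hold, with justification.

(→) This fails: take r = 2. Then 2 ≡ 2 (mod 14), but 2³ = 8 ≡ 0 (mod 2), not 1.

(←) This fails: take r = 1. Then 1³ = 1 ≡ 1 (mod 2), yet 1 ≡ 1 (mod 14), not 2.

(⇒) fails and (⇐) fails.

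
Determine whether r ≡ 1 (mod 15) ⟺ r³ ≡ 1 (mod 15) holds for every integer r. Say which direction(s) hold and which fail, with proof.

Both implications hold.

(⟸) Suppose r³ ≡ 1 (mod 15). The only residue r in {0, …, 14} with r³ ≡ 1 (mod 15) is r = 1, so r ≡ 1 (mod 15).

(⟹) Suppose r ≡ 1 (mod 15). Write r = 15j + 1. Then (15j + 1)³ = 3375j³ + 675j² + 45j + 1 = 15(225j³ + 45j² + 3j) + 1, so r³ ≡ 1 (mod 15).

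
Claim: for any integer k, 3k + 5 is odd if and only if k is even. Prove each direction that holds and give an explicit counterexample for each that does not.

Both implications hold.

(⟹) Suppose 3k + 5 is odd. Since 3 is odd, 3k and k have the same parity, so 3k + 5 ≡ k + 5 (mod 2). As 5 is odd, 3k + 5 is odd exactly when k is even. Thus k is even.

(⟸) Conversely, suppose k is even; write k = 2j. Then 3k + 5 = 3·(2j) + 5 = 2·3j + 5, which is odd.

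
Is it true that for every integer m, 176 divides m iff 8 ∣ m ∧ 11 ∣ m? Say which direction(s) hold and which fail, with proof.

The forward direction holds; the converse fails.

(⇒) If 176 ∣ m, write m = 176q. Since 176 = 22·8, m = 8·(22q), so 8 ∣ m; and since 176 = 16·11, m = 11·(16q), so 11 ∣ m.

(⇐) This fails: take m = 88. Both 8 ∣ 88 and 11 ∣ 88, yet 88 is not a multiple of 176 (since 88 = 0·176 + 88), so 176 ∤ 88.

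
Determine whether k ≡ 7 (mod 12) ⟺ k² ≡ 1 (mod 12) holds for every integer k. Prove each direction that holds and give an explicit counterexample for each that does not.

Not equivalent: only (⇒) holds.

(⇒) Suppose k ≡ 7 (mod 12). Write k = 12j + 7. Then (12j + 7)² = 144j² + 168j + 49 = 12(12j² + 14j + 4) + 1, so k² ≡ 1 (mod 12).

(⇐) This fails: take k = 1. Then 1² = 1 ≡ 1 (mod 12), yet 1 ≡ 1 (mod 12), not 7.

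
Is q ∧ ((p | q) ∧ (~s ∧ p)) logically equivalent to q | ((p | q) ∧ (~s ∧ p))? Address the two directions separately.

Forward direction. Assume the antecedent. If p is true, the antecedent forces (p = T, s = F, q = T), and q | ((p | q) ∧ (~s ∧ p)) holds there. If p is false, the antecedent cannot hold. Either way q | ((p | q) ∧ (~s ∧ p)) holds.

Converse. This fails. Under p = T, s = F, q = F, the left side is false but the right side is true.

(⇒) holds; (⇐) fails.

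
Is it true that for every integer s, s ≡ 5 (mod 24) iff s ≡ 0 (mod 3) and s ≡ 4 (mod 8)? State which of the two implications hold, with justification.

Forward direction. This fails: s = 5 gives 5 ≡ 5 (mod 24) but 5 ≡ 2 (mod 3), so the conjunction on the right does not hold.

Converse. This fails: s = 12 satisfies both congruences on the right (12 ≡ 0 mod 3 and 12 ≡ 4 mod 8) yet 12 ≡ 12 (mod 24), not 5.

Both directions fail.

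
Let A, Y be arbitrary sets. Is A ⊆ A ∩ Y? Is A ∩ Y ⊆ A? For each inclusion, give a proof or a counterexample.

Reverse inclusion. Let x ∈ A ∩ Y. Then x ∈ A ∩ Y, from which x ∈ A.

Forward inclusion. This inclusion fails. Take A = {1}, Y = ∅; then 1 ∈ A but 1 ∉ A ∩ Y.

Only the reverse inclusion holds.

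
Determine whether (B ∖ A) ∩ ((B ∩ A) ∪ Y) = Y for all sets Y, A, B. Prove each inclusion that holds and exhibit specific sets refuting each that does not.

Reverse inclusion. This inclusion fails. Take Y = {1}, A = ∅, B = ∅; then 1 ∈ Y but 1 ∉ (B ∖ A) ∩ ((B ∩ A) ∪ Y).

Forward inclusion. Let x ∈ (B ∖ A) ∩ ((B ∩ A) ∪ Y). Then x ∈ Y ∩ B and x ∉ A, from which x ∈ Y.

The sets are not equal: only the forward inclusion holds.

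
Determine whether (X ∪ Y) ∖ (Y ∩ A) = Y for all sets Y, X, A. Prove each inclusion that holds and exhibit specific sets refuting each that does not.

Neither inclusion holds.

(⊆) This inclusion fails. Take Y = ∅, X = {1}, A = ∅; then 1 ∈ (X ∪ Y) ∖ (Y ∩ A) but 1 ∉ Y.

(⊇) This inclusion fails. Take Y = {1}, X = ∅, A = {1}; then 1 ∈ Y but 1 ∉ (X ∪ Y) ∖ (Y ∩ A).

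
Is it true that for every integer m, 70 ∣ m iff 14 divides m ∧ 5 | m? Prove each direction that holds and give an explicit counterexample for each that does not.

Equivalent; both directions hold.

(→) If 70 ∣ m, write m = 70q. Since 70 = 5·14, m = 14·(5q), so 14 ∣ m; and since 70 = 14·5, m = 5·(14q), so 5 ∣ m.

(←) Suppose 14 ∣ m and 5 ∣ m. Any common multiple of 14 and 5 is a multiple of their lcm; here gcd(14, 5) = 1, so lcm(14, 5) = 14·5 = 70, so 70 ∣ m.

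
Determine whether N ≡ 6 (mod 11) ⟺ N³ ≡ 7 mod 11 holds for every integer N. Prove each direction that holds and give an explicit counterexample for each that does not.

(→) Suppose N ≡ 6 (mod 11). Write N = 11j + 6. Then (11j + 6)³ = 1331j³ + 2178j² + 1188j + 216 = 11(121j³ + 198j² + 108j + 19) + 7, so N³ ≡ 7 (mod 11).

(←) For the converse, argue contrapositively. If N ≢ 6 (mod 11), then N is congruent to one of 0, 1, 2, 3, 4, 5, 7, 8, 9, 10 modulo 11, and these give N³ ≡ 0, 1, 8, 5, 9, 4, 2, 6, 3, 10 respectively — never 7.

Both directions hold.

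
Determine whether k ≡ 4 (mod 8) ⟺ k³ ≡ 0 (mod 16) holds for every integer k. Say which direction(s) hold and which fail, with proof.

(⇒) holds; (⇐) fails.

(⟸) This fails: take k = 0. Then 0³ = 0 ≡ 0 (mod 16), yet 0 ≡ 0 (mod 8), not 4.

(⟹) Suppose k ≡ 4 (mod 8). Working modulo 16, k ∈ {4, 12}; for each such r, r³ ≡ 0 (mod 16).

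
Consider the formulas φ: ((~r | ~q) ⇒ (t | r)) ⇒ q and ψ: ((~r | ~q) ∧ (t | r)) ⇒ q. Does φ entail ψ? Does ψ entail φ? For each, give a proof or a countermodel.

Both directions hold.

(⟹) Assume the antecedent. If q is true, ((~r | ~q) ∧ (t | r)) ⇒ q reduces to true regardless of the other variables. If q is false, the antecedent forces (t = F, r = F, q = F), and ((~r | ~q) ∧ (t | r)) ⇒ q holds there. Either way ((~r | ~q) ∧ (t | r)) ⇒ q holds.

(⟸) Assume the antecedent. If q is true, ((~r | ~q) ⇒ (t | r)) ⇒ q reduces to true regardless of the other variables. If q is false, the antecedent forces (t = F, r = F, q = F), and ((~r | ~q) ⇒ (t | r)) ⇒ q holds there. Either way ((~r | ~q) ⇒ (t | r)) ⇒ q holds.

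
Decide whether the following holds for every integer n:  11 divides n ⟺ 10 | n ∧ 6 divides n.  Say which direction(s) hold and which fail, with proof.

(⟹) This fails: take n = 11. Certainly 11 ∣ 11, but 10 ∤ 11.

(⟸) This fails: take n = 30. Both 10 ∣ 30 and 6 ∣ 30, yet 30 is not a multiple of 11 (since 30 = 2·11 + 8), so 11 ∤ 30.

Neither direction holds.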